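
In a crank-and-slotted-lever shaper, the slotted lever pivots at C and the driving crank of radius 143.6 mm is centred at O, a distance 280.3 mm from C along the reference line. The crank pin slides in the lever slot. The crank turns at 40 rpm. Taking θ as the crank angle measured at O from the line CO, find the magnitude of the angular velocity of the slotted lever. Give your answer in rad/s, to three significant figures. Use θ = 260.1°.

ω = 4.189 rad/s (from 40 rpm).
Crank pin A relative to C: A = (d + r cosθ, r sinθ); lever angle φ = atan2(r sinθ, d + r cosθ).
Differentiating tanφ: φ̇ = rω(d cosθ + r)/(d² + r² + 2dr cosθ).
d² + r² + 2dr cosθ = |CA|² = 0.0853484 m²;  d cosθ + r = +0.095408 m.
|ω_lever| = |0.1436·4.189·+0.095408| / 0.0853484 = 0.67241 rad/s.

0.672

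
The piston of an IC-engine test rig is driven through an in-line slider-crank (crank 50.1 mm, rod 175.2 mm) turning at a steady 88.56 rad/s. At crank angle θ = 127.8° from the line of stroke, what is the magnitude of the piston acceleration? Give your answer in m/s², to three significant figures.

267

ω = 88.56 rad/s
x(θ) = r cosθ + √(L² − r² sin²θ); with ω constant, a = ω²·d²x/dθ².
d²x/dθ² = −r cosθ − r²(cos2θ)/√u − r⁴ sin²2θ/(4u^{3/2}),  u = L² − r² sin²θ = 0.0291279 m².
Substituting r = 0.0501 m, L = 0.1752 m, θ = 127.8°: d²x/dθ² = +0.034067 m.
a = ω²·d²x/dθ² = (88.56)²·(+0.034067) = +267.18 m/s²;  |a| = 267.18 m/s².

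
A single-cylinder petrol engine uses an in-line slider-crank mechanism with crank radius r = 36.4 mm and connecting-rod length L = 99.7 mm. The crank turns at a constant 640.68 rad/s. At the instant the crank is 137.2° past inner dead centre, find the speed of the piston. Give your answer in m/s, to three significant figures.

11.5

ω = 640.7 rad/s
For an in-line slider-crank, x = r cosθ + √(L² − r² sin²θ), so v = −rω sinθ·[1 + r cosθ/√(L² − r² sin²θ)].
With r = 0.0364 m, L = 0.0997 m, θ = 137.2°: √(L² − r² sin²θ) = 0.096584 m.
v = −0.0364·640.7·0.67944·[1 + 0.0364·-0.73373/0.096584] = -11.464 m/s.
|v| = 11.464 m/s.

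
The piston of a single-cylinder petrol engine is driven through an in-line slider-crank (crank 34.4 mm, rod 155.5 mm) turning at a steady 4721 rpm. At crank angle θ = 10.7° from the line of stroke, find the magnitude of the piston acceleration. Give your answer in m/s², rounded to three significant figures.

ω = 2π·4721/60 = 494.4 rad/s
x(θ) = r cosθ + √(L² − r² sin²θ); with ω constant, a = ω²·d²x/dθ².
d²x/dθ² = −r cosθ − r²(cos2θ)/√u − r⁴ sin²2θ/(4u^{3/2}),  u = L² − r² sin²θ = 0.0241395 m².
Substituting r = 0.0344 m, L = 0.1555 m, θ = 10.7°: d²x/dθ² = -0.040906 m.
a = ω²·d²x/dθ² = (494.4)²·(-0.040906) = -9997.9 m/s²;  |a| = 9997.9 m/s².

10000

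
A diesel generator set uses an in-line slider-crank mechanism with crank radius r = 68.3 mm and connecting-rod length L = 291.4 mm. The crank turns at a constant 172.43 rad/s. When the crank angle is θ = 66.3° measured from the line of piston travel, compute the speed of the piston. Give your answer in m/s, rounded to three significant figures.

ω = 172.4 rad/s
For an in-line slider-crank, x = r cosθ + √(L² − r² sin²θ), so v = −rω sinθ·[1 + r cosθ/√(L² − r² sin²θ)].
With r = 0.0683 m, L = 0.2914 m, θ = 66.3°: √(L² − r² sin²θ) = 0.28461 m.
v = −0.0683·172.4·0.91566·[1 + 0.0683·0.40195/0.28461] = -11.824 m/s.
|v| = 11.824 m/s.

11.8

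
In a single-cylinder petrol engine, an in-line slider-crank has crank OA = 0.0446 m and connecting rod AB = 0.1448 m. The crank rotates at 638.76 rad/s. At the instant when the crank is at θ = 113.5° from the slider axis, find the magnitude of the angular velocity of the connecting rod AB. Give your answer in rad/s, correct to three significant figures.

ω = 638.8 rad/s
The rod makes angle φ with the slider axis where L sinφ = r sinθ; differentiating, L cosφ·φ̇ = r ω cosθ.
L cosφ = √(L² − r² sin²θ) = 0.1389 m.
|ω_rod| = r ω |cosθ| / √(L² − r² sin²θ) = 0.0446·638.8·0.39875/0.1389 = 81.782 rad/s.

81.8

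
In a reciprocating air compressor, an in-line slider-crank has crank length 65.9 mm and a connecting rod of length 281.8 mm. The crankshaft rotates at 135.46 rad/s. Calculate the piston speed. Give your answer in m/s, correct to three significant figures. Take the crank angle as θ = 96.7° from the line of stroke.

ω = 135.5 rad/s
For an in-line slider-crank, x = r cosθ + √(L² − r² sin²θ), so v = −rω sinθ·[1 + r cosθ/√(L² − r² sin²θ)].
With r = 0.0659 m, L = 0.2818 m, θ = 96.7°: √(L² − r² sin²θ) = 0.27409 m.
v = −0.0659·135.5·0.99317·[1 + 0.0659·-0.11667/0.27409] = -8.6172 m/s.
|v| = 8.6172 m/s.

8.62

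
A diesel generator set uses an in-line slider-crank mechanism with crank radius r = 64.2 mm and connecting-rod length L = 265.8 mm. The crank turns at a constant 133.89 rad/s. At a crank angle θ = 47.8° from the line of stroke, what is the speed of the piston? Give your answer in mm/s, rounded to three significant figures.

7420

ω = 133.9 rad/s
For an in-line slider-crank, x = r cosθ + √(L² − r² sin²θ), so v = −rω sinθ·[1 + r cosθ/√(L² − r² sin²θ)].
With r = 0.0642 m, L = 0.2658 m, θ = 47.8°: √(L² − r² sin²θ) = 0.26151 m.
v = −0.0642·133.9·0.74080·[1 + 0.0642·0.67172/0.26151] = -7.4178 m/s.
|v| = 7.4178 m/s = 7417.8 mm/s.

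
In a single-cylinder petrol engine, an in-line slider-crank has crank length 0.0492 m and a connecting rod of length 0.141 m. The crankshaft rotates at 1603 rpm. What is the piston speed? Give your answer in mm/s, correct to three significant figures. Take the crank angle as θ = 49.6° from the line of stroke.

7760

ω = 2π·1603/60 = 167.9 rad/s
For an in-line slider-crank, x = r cosθ + √(L² − r² sin²θ), so v = −rω sinθ·[1 + r cosθ/√(L² − r² sin²θ)].
With r = 0.0492 m, L = 0.141 m, θ = 49.6°: √(L² − r² sin²θ) = 0.13593 m.
v = −0.0492·167.9·0.76154·[1 + 0.0492·0.64812/0.13593] = -7.765 m/s.
|v| = 7.765 m/s = 7765 mm/s.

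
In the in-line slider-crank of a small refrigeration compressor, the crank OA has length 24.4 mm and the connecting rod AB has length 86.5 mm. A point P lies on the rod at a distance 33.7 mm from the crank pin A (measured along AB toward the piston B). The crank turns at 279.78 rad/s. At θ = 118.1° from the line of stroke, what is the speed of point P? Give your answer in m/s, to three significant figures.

ω = 279.8 rad/s.  Crank-pin speed |V_A| = rω = 6.8266 m/s, perpendicular to OA.
Rod angle: sinφ = −(r/L) sinθ ⇒ φ = -14.408°; ω_rod = −rω cosθ/√(L²−r²sin²θ) = +38.38 rad/s.
V_P = V_A + ω_rod × AP, with AP = 0.0337 m along the rod.
Components: V_Px = −rω sinθ − a·ω_rod·sinφ = -5.7001 m/s;  V_Py = rω cosθ + a·ω_rod·cosφ = -1.9627 m/s.
|V_P| = √(V_Px² + V_Py²) = 6.0286 m/s.

6.03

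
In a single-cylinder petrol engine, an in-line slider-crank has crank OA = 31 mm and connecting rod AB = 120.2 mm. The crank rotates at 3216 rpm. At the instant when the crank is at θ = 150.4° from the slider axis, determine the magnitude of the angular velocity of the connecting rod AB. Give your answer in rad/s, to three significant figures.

76.1

ω = 336.8 rad/s (converted from 3216 rpm).
The rod makes angle φ with the slider axis where L sinφ = r sinθ; differentiating, L cosφ·φ̇ = r ω cosθ.
L cosφ = √(L² − r² sin²θ) = 0.11922 m.
|ω_rod| = r ω |cosθ| / √(L² − r² sin²θ) = 0.031·336.8·0.86949/0.11922 = 76.142 rad/s.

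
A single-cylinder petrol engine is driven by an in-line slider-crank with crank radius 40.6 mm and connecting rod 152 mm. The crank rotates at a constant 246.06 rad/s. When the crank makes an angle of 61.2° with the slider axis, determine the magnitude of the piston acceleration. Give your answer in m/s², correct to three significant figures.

831

ω = 246.1 rad/s
x(θ) = r cosθ + √(L² − r² sin²θ); with ω constant, a = ω²·d²x/dθ².
d²x/dθ² = −r cosθ − r²(cos2θ)/√u − r⁴ sin²2θ/(4u^{3/2}),  u = L² − r² sin²θ = 0.0218382 m².
Substituting r = 0.0406 m, L = 0.152 m, θ = 61.2°: d²x/dθ² = -0.013732 m.
a = ω²·d²x/dθ² = (246.1)²·(-0.013732) = -831.44 m/s²;  |a| = 831.44 m/s².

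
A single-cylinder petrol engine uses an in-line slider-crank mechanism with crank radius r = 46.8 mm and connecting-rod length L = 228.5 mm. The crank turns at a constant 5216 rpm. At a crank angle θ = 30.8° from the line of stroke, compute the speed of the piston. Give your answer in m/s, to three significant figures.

ω = 2π·5216/60 = 546.2 rad/s
For an in-line slider-crank, x = r cosθ + √(L² − r² sin²θ), so v = −rω sinθ·[1 + r cosθ/√(L² − r² sin²θ)].
With r = 0.0468 m, L = 0.2285 m, θ = 30.8°: √(L² − r² sin²θ) = 0.22724 m.
v = −0.0468·546.2·0.51204·[1 + 0.0468·0.85896/0.22724] = -15.405 m/s.
|v| = 15.405 m/s.

15.4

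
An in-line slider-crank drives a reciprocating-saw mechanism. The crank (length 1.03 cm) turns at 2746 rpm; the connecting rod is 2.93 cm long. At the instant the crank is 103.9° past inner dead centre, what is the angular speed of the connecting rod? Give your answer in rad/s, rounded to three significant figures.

25.8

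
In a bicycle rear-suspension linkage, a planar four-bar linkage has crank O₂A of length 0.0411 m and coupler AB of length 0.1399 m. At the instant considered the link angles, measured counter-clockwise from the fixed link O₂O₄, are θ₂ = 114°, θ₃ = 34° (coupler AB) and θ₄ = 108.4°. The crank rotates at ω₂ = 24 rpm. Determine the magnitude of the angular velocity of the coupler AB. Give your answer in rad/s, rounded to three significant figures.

ω₂ = 2.513 rad/s (from 24 rpm).
Differentiating the loop-closure r₂e^{iθ₂}+r₃e^{iθ₃}=r₁+r₄e^{iθ₄} gives r₂ω₂e^{iθ₂}+r₃ω₃e^{iθ₃}=r₄ω₄e^{iθ₄}.
Eliminating the other unknown: ω₃ = r₂ω₂ sin(θ₄−θ₂) / [r₃ sin(θ₃−θ₄)].
Numerator sine = -0.09758; denominator sine = -0.96316.
Result = 0.0411·2.513·(-0.09758) / (0.1399·(-0.96316)) = +0.074806 rad/s; magnitude 0.074806 rad/s.

0.0748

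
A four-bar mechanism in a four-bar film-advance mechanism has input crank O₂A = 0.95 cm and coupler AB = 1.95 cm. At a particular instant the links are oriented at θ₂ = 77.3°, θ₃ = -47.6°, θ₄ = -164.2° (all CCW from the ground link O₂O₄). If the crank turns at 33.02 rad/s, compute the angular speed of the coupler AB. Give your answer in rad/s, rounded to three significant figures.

15.8

ω₂ = 33.02 rad/s
Differentiating the loop-closure r₂e^{iθ₂}+r₃e^{iθ₃}=r₁+r₄e^{iθ₄} gives r₂ω₂e^{iθ₂}+r₃ω₃e^{iθ₃}=r₄ω₄e^{iθ₄}.
Eliminating the other unknown: ω₃ = r₂ω₂ sin(θ₄−θ₂) / [r₃ sin(θ₃−θ₄)].
Numerator sine = +0.87882; denominator sine = +0.89415.
Result = 0.0095·33.02·(+0.87882) / (0.0195·(+0.89415)) = +15.811 rad/s; magnitude 15.811 rad/s.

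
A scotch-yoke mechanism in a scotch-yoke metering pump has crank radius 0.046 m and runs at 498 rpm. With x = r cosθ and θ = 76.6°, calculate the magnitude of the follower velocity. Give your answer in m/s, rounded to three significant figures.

2.33

ω = 52.15 rad/s (from 498 rpm).
x = r cosθ ⇒ ẋ = −rω sinθ.
|v| = rω|sinθ| = 0.046·52.15·|sin 76.6°| = 2.3336 m/s.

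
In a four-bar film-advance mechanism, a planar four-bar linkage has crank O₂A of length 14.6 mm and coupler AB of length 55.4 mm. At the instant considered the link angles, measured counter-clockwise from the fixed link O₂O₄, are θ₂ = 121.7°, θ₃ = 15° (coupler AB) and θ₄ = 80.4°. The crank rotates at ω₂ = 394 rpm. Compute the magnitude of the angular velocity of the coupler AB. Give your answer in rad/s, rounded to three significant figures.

7.89

ω₂ = 41.26 rad/s (from 394 rpm).
Differentiating the loop-closure r₂e^{iθ₂}+r₃e^{iθ₃}=r₁+r₄e^{iθ₄} gives r₂ω₂e^{iθ₂}+r₃ω₃e^{iθ₃}=r₄ω₄e^{iθ₄}.
Eliminating the other unknown: ω₃ = r₂ω₂ sin(θ₄−θ₂) / [r₃ sin(θ₃−θ₄)].
Numerator sine = -0.66000; denominator sine = -0.90924.
Result = 0.0146·41.26·(-0.66000) / (0.0554·(-0.90924)) = +7.8929 rad/s; magnitude 7.8929 rad/s.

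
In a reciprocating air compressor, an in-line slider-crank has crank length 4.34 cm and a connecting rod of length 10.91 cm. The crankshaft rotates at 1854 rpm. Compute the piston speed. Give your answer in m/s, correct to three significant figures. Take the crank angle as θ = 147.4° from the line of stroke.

ω = 2π·1854/60 = 194.2 rad/s
For an in-line slider-crank, x = r cosθ + √(L² − r² sin²θ), so v = −rω sinθ·[1 + r cosθ/√(L² − r² sin²θ)].
With r = 0.0434 m, L = 0.1091 m, θ = 147.4°: √(L² − r² sin²θ) = 0.10656 m.
v = −0.0434·194.2·0.53877·[1 + 0.0434·-0.84245/0.10656] = -2.9822 m/s.
|v| = 2.9822 m/s.

2.98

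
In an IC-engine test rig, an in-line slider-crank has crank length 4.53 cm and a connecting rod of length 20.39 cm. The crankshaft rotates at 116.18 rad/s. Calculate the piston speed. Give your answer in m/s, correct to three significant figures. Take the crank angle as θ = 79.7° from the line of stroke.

5.39

ω = 116.2 rad/s
For an in-line slider-crank, x = r cosθ + √(L² − r² sin²θ), so v = −rω sinθ·[1 + r cosθ/√(L² − r² sin²θ)].
With r = 0.0453 m, L = 0.2039 m, θ = 79.7°: √(L² − r² sin²θ) = 0.19897 m.
v = −0.0453·116.2·0.98389·[1 + 0.0453·0.17880/0.19897] = -5.3889 m/s.
|v| = 5.3889 m/s.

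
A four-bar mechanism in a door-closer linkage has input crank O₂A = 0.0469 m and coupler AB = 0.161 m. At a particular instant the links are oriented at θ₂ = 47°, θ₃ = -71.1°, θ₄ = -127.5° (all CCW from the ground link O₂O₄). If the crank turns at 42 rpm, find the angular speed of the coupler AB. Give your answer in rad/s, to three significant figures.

0.147

ω₂ = 4.398 rad/s (from 42 rpm).
Differentiating the loop-closure r₂e^{iθ₂}+r₃e^{iθ₃}=r₁+r₄e^{iθ₄} gives r₂ω₂e^{iθ₂}+r₃ω₃e^{iθ₃}=r₄ω₄e^{iθ₄}.
Eliminating the other unknown: ω₃ = r₂ω₂ sin(θ₄−θ₂) / [r₃ sin(θ₃−θ₄)].
Numerator sine = -0.09585; denominator sine = +0.83292.
Result = 0.0469·4.398·(-0.09585) / (0.161·(+0.83292)) = -0.14743 rad/s; magnitude 0.14743 rad/s.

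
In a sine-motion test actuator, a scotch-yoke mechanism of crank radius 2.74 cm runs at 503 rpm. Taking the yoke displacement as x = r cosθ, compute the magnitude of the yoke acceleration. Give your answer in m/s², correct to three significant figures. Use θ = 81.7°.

ω = 52.67 rad/s (from 503 rpm).
x = r cosθ ⇒ ẍ = −rω² cosθ (ω constant).
|a| = rω²|cosθ| = 0.0274·(52.67)²·|cos 81.7°| = 10.974 m/s².

11.0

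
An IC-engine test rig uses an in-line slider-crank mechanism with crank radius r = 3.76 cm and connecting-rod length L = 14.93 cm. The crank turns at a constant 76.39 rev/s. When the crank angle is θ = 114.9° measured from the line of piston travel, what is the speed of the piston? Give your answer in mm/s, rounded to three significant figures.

14600

ω = 2π·76.4 = 480 rad/s
For an in-line slider-crank, x = r cosθ + √(L² − r² sin²θ), so v = −rω sinθ·[1 + r cosθ/√(L² − r² sin²θ)].
With r = 0.0376 m, L = 0.1493 m, θ = 114.9°: √(L² − r² sin²θ) = 0.14535 m.
v = −0.0376·480·0.90704·[1 + 0.0376·-0.42104/0.14535] = -14.587 m/s.
|v| = 14.587 m/s = 14587 mm/s.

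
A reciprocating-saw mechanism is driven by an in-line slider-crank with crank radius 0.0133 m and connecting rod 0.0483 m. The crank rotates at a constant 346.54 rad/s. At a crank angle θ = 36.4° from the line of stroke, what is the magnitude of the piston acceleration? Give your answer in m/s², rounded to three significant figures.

ω = 346.5 rad/s
x(θ) = r cosθ + √(L² − r² sin²θ); with ω constant, a = ω²·d²x/dθ².
d²x/dθ² = −r cosθ − r²(cos2θ)/√u − r⁴ sin²2θ/(4u^{3/2}),  u = L² − r² sin²θ = 0.0022706 m².
Substituting r = 0.0133 m, L = 0.0483 m, θ = 36.4°: d²x/dθ² = -0.011869 m.
a = ω²·d²x/dθ² = (346.5)²·(-0.011869) = -1425.3 m/s²;  |a| = 1425.3 m/s².

1430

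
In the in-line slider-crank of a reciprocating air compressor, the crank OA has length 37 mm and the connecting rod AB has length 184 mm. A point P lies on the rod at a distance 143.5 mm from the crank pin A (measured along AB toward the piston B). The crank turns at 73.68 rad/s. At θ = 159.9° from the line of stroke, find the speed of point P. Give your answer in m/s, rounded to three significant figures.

0.977

ω = 73.68 rad/s.  Crank-pin speed |V_A| = rω = 2.7262 m/s, perpendicular to OA.
Rod angle: sinφ = −(r/L) sinθ ⇒ φ = -3.963°; ω_rod = −rω cosθ/√(L²−r²sin²θ) = +13.947 rad/s.
V_P = V_A + ω_rod × AP, with AP = 0.1435 m along the rod.
Components: V_Px = −rω sinθ − a·ω_rod·sinφ = -0.79856 m/s;  V_Py = rω cosθ + a·ω_rod·cosφ = -0.5635 m/s.
|V_P| = √(V_Px² + V_Py²) = 0.97736 m/s.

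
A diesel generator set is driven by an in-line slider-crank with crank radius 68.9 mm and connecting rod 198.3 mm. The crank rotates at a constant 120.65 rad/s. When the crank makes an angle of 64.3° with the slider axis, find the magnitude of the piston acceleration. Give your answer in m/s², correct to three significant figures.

ω = 120.7 rad/s
x(θ) = r cosθ + √(L² − r² sin²θ); with ω constant, a = ω²·d²x/dθ².
d²x/dθ² = −r cosθ − r²(cos2θ)/√u − r⁴ sin²2θ/(4u^{3/2}),  u = L² − r² sin²θ = 0.0354684 m².
Substituting r = 0.0689 m, L = 0.1983 m, θ = 64.3°: d²x/dθ² = -0.014668 m.
a = ω²·d²x/dθ² = (120.7)²·(-0.014668) = -213.52 m/s²;  |a| = 213.52 m/s².

214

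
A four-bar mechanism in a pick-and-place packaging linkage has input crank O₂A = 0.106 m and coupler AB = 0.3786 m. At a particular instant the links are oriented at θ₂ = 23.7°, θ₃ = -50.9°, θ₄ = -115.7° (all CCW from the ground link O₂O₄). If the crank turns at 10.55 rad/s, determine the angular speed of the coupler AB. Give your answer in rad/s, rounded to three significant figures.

2.12

ω₂ = 10.55 rad/s
Differentiating the loop-closure r₂e^{iθ₂}+r₃e^{iθ₃}=r₁+r₄e^{iθ₄} gives r₂ω₂e^{iθ₂}+r₃ω₃e^{iθ₃}=r₄ω₄e^{iθ₄}.
Eliminating the other unknown: ω₃ = r₂ω₂ sin(θ₄−θ₂) / [r₃ sin(θ₃−θ₄)].
Numerator sine = -0.65077; denominator sine = +0.90483.
Result = 0.106·10.55·(-0.65077) / (0.3786·(+0.90483)) = -2.1244 rad/s; magnitude 2.1244 rad/s.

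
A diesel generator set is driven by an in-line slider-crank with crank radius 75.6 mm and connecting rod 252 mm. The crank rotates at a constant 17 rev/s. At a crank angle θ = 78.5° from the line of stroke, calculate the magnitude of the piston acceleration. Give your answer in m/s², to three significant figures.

ω = 2π·17 = 106.8 rad/s
x(θ) = r cosθ + √(L² − r² sin²θ); with ω constant, a = ω²·d²x/dθ².
d²x/dθ² = −r cosθ − r²(cos2θ)/√u − r⁴ sin²2θ/(4u^{3/2}),  u = L² − r² sin²θ = 0.0580158 m².
Substituting r = 0.0756 m, L = 0.252 m, θ = 78.5°: d²x/dθ² = +0.0066808 m.
a = ω²·d²x/dθ² = (106.8)²·(+0.0066808) = +76.223 m/s²;  |a| = 76.223 m/s².

76.2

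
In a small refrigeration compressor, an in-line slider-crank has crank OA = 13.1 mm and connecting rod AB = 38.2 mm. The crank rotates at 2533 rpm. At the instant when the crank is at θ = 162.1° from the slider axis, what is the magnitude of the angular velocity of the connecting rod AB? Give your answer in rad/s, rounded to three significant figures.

ω = 265.3 rad/s (converted from 2533 rpm).
The rod makes angle φ with the slider axis where L sinφ = r sinθ; differentiating, L cosφ·φ̇ = r ω cosθ.
L cosφ = √(L² − r² sin²θ) = 0.037987 m.
|ω_rod| = r ω |cosθ| / √(L² − r² sin²θ) = 0.0131·265.3·0.95159/0.037987 = 87.046 rad/s.

87.0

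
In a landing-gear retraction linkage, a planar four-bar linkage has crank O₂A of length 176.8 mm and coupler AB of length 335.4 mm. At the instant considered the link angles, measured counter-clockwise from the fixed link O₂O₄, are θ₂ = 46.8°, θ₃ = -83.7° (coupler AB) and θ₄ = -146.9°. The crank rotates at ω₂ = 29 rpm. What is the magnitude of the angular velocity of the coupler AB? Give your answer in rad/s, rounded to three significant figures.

0.425

ω₂ = 3.037 rad/s (from 29 rpm).
Differentiating the loop-closure r₂e^{iθ₂}+r₃e^{iθ₃}=r₁+r₄e^{iθ₄} gives r₂ω₂e^{iθ₂}+r₃ω₃e^{iθ₃}=r₄ω₄e^{iθ₄}.
Eliminating the other unknown: ω₃ = r₂ω₂ sin(θ₄−θ₂) / [r₃ sin(θ₃−θ₄)].
Numerator sine = +0.23684; denominator sine = +0.89259.
Result = 0.1768·3.037·(+0.23684) / (0.3354·(+0.89259)) = +0.42476 rad/s; magnitude 0.42476 rad/s.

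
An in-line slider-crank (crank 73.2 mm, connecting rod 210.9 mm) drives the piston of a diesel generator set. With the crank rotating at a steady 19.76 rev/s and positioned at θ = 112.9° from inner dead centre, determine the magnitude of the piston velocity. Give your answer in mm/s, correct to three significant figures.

7180

ω = 2π·19.8 = 124.2 rad/s
For an in-line slider-crank, x = r cosθ + √(L² − r² sin²θ), so v = −rω sinθ·[1 + r cosθ/√(L² − r² sin²θ)].
With r = 0.0732 m, L = 0.2109 m, θ = 112.9°: √(L² − r² sin²θ) = 0.19983 m.
v = −0.0732·124.2·0.92119·[1 + 0.0732·-0.38912/0.19983] = -7.1786 m/s.
|v| = 7.1786 m/s = 7178.6 mm/s.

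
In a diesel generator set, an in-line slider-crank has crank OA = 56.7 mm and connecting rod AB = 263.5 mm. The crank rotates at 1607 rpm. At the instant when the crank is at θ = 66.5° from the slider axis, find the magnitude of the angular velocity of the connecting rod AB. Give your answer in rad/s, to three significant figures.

14.7

ω = 168.3 rad/s (converted from 1607 rpm).
The rod makes angle φ with the slider axis where L sinφ = r sinθ; differentiating, L cosφ·φ̇ = r ω cosθ.
L cosφ = √(L² − r² sin²θ) = 0.25832 m.
|ω_rod| = r ω |cosθ| / √(L² − r² sin²θ) = 0.0567·168.3·0.39875/0.25832 = 14.729 rad/s.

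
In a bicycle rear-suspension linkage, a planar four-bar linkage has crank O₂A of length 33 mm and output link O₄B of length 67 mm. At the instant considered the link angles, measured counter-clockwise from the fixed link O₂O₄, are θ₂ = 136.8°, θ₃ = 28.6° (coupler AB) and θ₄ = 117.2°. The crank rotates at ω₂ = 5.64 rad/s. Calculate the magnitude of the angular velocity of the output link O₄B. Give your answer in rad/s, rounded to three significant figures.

2.64

ω₂ = 5.64 rad/s
Differentiating the loop-closure r₂e^{iθ₂}+r₃e^{iθ₃}=r₁+r₄e^{iθ₄} gives r₂ω₂e^{iθ₂}+r₃ω₃e^{iθ₃}=r₄ω₄e^{iθ₄}.
Eliminating the other unknown: ω₄ = r₂ω₂ sin(θ₂−θ₃) / [r₄ sin(θ₄−θ₃)].
Numerator sine = +0.94997; denominator sine = +0.99970.
Result = 0.033·5.64·(+0.94997) / (0.067·(+0.99970)) = +2.6397 rad/s; magnitude 2.6397 rad/s.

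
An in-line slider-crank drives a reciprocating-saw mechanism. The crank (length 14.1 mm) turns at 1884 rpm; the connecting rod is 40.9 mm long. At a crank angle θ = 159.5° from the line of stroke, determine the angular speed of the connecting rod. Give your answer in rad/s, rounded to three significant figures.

64.2

ω = 197.3 rad/s (converted from 1884 rpm).
The rod makes angle φ with the slider axis where L sinφ = r sinθ; differentiating, L cosφ·φ̇ = r ω cosθ.
L cosφ = √(L² − r² sin²θ) = 0.040601 m.
|ω_rod| = r ω |cosθ| / √(L² − r² sin²θ) = 0.0141·197.3·0.93667/0.040601 = 64.177 rad/s.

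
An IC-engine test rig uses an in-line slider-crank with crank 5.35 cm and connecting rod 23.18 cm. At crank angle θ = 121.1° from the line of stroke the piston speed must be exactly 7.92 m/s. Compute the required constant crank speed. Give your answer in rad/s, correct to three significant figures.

197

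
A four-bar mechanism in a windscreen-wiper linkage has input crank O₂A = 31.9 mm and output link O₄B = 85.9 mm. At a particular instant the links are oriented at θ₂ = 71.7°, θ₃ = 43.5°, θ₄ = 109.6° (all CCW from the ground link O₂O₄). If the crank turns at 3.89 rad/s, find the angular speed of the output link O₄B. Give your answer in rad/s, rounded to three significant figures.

ω₂ = 3.89 rad/s
Differentiating the loop-closure r₂e^{iθ₂}+r₃e^{iθ₃}=r₁+r₄e^{iθ₄} gives r₂ω₂e^{iθ₂}+r₃ω₃e^{iθ₃}=r₄ω₄e^{iθ₄}.
Eliminating the other unknown: ω₄ = r₂ω₂ sin(θ₂−θ₃) / [r₄ sin(θ₄−θ₃)].
Numerator sine = +0.47255; denominator sine = +0.91425.
Result = 0.0319·3.89·(+0.47255) / (0.0859·(+0.91425)) = +0.74667 rad/s; magnitude 0.74667 rad/s.

0.747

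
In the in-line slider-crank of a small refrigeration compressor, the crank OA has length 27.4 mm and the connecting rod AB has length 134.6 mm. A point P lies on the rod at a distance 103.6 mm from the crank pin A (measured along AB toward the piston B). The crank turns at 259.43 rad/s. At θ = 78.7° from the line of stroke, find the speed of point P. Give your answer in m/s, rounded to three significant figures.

7.20

ω = 259.4 rad/s.  Crank-pin speed |V_A| = rω = 7.1084 m/s, perpendicular to OA.
Rod angle: sinφ = −(r/L) sinθ ⇒ φ = -11.515°; ω_rod = −rω cosθ/√(L²−r²sin²θ) = -10.561 rad/s.
V_P = V_A + ω_rod × AP, with AP = 0.1036 m along the rod.
Components: V_Px = −rω sinθ − a·ω_rod·sinφ = -7.189 m/s;  V_Py = rω cosθ + a·ω_rod·cosφ = +0.32079 m/s.
|V_P| = √(V_Px² + V_Py²) = 7.1961 m/s.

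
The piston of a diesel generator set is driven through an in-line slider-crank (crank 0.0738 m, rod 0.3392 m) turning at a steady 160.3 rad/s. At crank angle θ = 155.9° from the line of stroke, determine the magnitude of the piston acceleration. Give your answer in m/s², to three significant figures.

1450

ω = 160.3 rad/s
x(θ) = r cosθ + √(L² − r² sin²θ); with ω constant, a = ω²·d²x/dθ².
d²x/dθ² = −r cosθ − r²(cos2θ)/√u − r⁴ sin²2θ/(4u^{3/2}),  u = L² − r² sin²θ = 0.114149 m².
Substituting r = 0.0738 m, L = 0.3392 m, θ = 155.9°: d²x/dθ² = +0.056515 m.
a = ω²·d²x/dθ² = (160.3)²·(+0.056515) = +1452.2 m/s²;  |a| = 1452.2 m/s².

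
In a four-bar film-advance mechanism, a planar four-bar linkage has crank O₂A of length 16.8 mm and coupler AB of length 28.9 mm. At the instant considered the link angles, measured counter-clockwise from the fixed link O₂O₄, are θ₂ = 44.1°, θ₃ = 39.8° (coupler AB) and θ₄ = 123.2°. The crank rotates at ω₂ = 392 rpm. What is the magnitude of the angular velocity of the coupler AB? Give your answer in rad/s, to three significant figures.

23.6

ω₂ = 41.05 rad/s (from 392 rpm).
Differentiating the loop-closure r₂e^{iθ₂}+r₃e^{iθ₃}=r₁+r₄e^{iθ₄} gives r₂ω₂e^{iθ₂}+r₃ω₃e^{iθ₃}=r₄ω₄e^{iθ₄}.
Eliminating the other unknown: ω₃ = r₂ω₂ sin(θ₄−θ₂) / [r₃ sin(θ₃−θ₄)].
Numerator sine = +0.98196; denominator sine = -0.99337.
Result = 0.0168·41.05·(+0.98196) / (0.0289·(-0.99337)) = -23.589 rad/s; magnitude 23.589 rad/s.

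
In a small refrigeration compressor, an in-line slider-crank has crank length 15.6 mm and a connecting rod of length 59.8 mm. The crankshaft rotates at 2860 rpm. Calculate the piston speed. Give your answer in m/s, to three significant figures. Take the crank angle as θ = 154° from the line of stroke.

1.56

ω = 2π·2860/60 = 299.5 rad/s
For an in-line slider-crank, x = r cosθ + √(L² − r² sin²θ), so v = −rω sinθ·[1 + r cosθ/√(L² − r² sin²θ)].
With r = 0.0156 m, L = 0.0598 m, θ = 154°: √(L² − r² sin²θ) = 0.059408 m.
v = −0.0156·299.5·0.43837·[1 + 0.0156·-0.89879/0.059408] = -1.5648 m/s.
|v| = 1.5648 m/s.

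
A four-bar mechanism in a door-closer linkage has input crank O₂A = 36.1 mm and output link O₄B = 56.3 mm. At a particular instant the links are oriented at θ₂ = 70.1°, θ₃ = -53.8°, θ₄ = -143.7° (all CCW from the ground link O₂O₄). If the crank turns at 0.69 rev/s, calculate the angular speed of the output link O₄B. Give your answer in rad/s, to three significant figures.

2.31

ω₂ = 4.335 rad/s (from 0.69 rev/s).
Differentiating the loop-closure r₂e^{iθ₂}+r₃e^{iθ₃}=r₁+r₄e^{iθ₄} gives r₂ω₂e^{iθ₂}+r₃ω₃e^{iθ₃}=r₄ω₄e^{iθ₄}.
Eliminating the other unknown: ω₄ = r₂ω₂ sin(θ₂−θ₃) / [r₄ sin(θ₄−θ₃)].
Numerator sine = +0.83001; denominator sine = -1.00000.
Result = 0.0361·4.335·(+0.83001) / (0.0563·(-1.00000)) = -2.3073 rad/s; magnitude 2.3073 rad/s.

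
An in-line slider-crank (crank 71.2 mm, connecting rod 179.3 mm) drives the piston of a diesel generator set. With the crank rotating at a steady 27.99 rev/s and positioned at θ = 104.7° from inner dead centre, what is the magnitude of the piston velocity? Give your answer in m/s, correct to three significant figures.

ω = 2π·28 = 175.9 rad/s
For an in-line slider-crank, x = r cosθ + √(L² − r² sin²θ), so v = −rω sinθ·[1 + r cosθ/√(L² − r² sin²θ)].
With r = 0.0712 m, L = 0.1793 m, θ = 104.7°: √(L² − r² sin²θ) = 0.16555 m.
v = −0.0712·175.9·0.96727·[1 + 0.0712·-0.25376/0.16555] = -10.79 m/s.
|v| = 10.79 m/s.

10.8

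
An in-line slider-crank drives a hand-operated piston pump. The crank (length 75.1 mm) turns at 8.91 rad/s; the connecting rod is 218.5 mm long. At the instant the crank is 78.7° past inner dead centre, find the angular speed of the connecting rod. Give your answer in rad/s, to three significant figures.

ω = 8.91 rad/s
The rod makes angle φ with the slider axis where L sinφ = r sinθ; differentiating, L cosφ·φ̇ = r ω cosθ.
L cosφ = √(L² − r² sin²θ) = 0.20572 m.
|ω_rod| = r ω |cosθ| / √(L² − r² sin²θ) = 0.0751·8.91·0.19595/0.20572 = 0.63736 rad/s.

0.637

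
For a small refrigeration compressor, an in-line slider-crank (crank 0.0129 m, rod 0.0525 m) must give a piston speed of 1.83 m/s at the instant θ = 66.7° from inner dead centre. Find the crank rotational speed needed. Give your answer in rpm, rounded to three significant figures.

1340

For an in-line slider-crank, |v_piston| = rω|sinθ|·[1 + r cosθ/√(L² − r² sin²θ)].
With r = 0.0129 m, L = 0.0525 m, θ = 66.7°: the bracketed kinematic factor |dx/dθ| = 0.01303 m.
ω = v/|dx/dθ| = 1.83/0.01303 = 140.45 rad/s.
N = 60ω/(2π) = 1341.2 rpm.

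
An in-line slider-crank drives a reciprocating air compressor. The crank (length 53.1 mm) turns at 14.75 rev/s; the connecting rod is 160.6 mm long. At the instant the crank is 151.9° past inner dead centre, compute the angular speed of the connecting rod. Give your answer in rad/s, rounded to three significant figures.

27.4

ω = 92.68 rad/s (converted from 14.75 rev/s).
The rod makes angle φ with the slider axis where L sinφ = r sinθ; differentiating, L cosφ·φ̇ = r ω cosθ.
L cosφ = √(L² − r² sin²θ) = 0.15864 m.
|ω_rod| = r ω |cosθ| / √(L² − r² sin²θ) = 0.0531·92.68·0.88213/0.15864 = 27.364 rad/s.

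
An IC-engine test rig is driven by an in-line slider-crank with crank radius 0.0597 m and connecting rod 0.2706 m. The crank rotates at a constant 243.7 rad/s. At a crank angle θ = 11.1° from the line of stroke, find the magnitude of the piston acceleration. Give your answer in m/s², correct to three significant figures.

ω = 243.7 rad/s
x(θ) = r cosθ + √(L² − r² sin²θ); with ω constant, a = ω²·d²x/dθ².
d²x/dθ² = −r cosθ − r²(cos2θ)/√u − r⁴ sin²2θ/(4u^{3/2}),  u = L² − r² sin²θ = 0.0730923 m².
Substituting r = 0.0597 m, L = 0.2706 m, θ = 11.1°: d²x/dθ² = -0.070812 m.
a = ω²·d²x/dθ² = (243.7)²·(-0.070812) = -4205.5 m/s²;  |a| = 4205.5 m/s².

4210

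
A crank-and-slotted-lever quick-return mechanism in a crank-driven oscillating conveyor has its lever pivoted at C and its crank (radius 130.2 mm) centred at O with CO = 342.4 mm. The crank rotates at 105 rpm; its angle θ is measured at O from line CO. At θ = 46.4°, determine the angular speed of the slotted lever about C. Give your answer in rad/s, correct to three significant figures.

ω = 11 rad/s (from 105 rpm).
Crank pin A relative to C: A = (d + r cosθ, r sinθ); lever angle φ = atan2(r sinθ, d + r cosθ).
Differentiating tanφ: φ̇ = rω(d cosθ + r)/(d² + r² + 2dr cosθ).
d² + r² + 2dr cosθ = |CA|² = 0.195677 m²;  d cosθ + r = +0.36633 m.
|ω_lever| = |0.1302·11·+0.36633| / 0.195677 = 2.6801 rad/s.

2.68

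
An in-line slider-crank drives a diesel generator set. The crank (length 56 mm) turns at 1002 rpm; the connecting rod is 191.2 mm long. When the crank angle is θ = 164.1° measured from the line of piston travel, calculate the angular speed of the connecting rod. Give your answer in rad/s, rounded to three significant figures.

ω = 104.9 rad/s (converted from 1002 rpm).
The rod makes angle φ with the slider axis where L sinφ = r sinθ; differentiating, L cosφ·φ̇ = r ω cosθ.
L cosφ = √(L² − r² sin²θ) = 0.19058 m.
|ω_rod| = r ω |cosθ| / √(L² − r² sin²θ) = 0.056·104.9·0.96174/0.19058 = 29.652 rad/s.

29.7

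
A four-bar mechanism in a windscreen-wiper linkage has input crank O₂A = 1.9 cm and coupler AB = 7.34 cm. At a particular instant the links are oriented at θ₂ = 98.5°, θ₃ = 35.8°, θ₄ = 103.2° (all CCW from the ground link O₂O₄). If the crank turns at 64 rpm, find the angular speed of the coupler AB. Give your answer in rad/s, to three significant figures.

0.154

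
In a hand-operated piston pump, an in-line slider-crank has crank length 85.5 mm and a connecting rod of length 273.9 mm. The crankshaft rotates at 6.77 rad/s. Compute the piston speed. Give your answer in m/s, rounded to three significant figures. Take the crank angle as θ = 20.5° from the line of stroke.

0.262

ω = 6.77 rad/s
For an in-line slider-crank, x = r cosθ + √(L² − r² sin²θ), so v = −rω sinθ·[1 + r cosθ/√(L² − r² sin²θ)].
With r = 0.0855 m, L = 0.2739 m, θ = 20.5°: √(L² − r² sin²θ) = 0.27226 m.
v = −0.0855·6.77·0.35021·[1 + 0.0855·0.93667/0.27226] = -0.26234 m/s.
|v| = 0.26234 m/s.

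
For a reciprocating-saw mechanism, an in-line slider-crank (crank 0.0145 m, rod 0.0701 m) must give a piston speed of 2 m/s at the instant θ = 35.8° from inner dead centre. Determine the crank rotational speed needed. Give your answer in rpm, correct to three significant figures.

For an in-line slider-crank, |v_piston| = rω|sinθ|·[1 + r cosθ/√(L² − r² sin²θ)].
With r = 0.0145 m, L = 0.0701 m, θ = 35.8°: the bracketed kinematic factor |dx/dθ| = 0.0099154 m.
ω = v/|dx/dθ| = 2/0.0099154 = 201.71 rad/s.
N = 60ω/(2π) = 1926.2 rpm.

1930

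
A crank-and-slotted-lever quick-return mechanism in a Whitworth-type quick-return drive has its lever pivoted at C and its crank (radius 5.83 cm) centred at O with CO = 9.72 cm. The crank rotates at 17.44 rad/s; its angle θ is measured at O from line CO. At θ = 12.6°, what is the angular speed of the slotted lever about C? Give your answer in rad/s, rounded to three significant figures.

6.51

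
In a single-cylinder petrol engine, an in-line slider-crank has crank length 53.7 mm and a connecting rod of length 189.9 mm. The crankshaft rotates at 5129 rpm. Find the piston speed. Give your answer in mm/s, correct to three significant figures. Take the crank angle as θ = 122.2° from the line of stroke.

20600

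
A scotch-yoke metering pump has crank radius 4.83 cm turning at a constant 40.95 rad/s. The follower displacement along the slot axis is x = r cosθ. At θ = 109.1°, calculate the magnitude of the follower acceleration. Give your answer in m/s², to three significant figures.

26.5

ω = 40.95 rad/s
x = r cosθ ⇒ ẍ = −rω² cosθ (ω constant).
|a| = rω²|cosθ| = 0.0483·(40.95)²·|cos 109.1°| = 26.503 m/s².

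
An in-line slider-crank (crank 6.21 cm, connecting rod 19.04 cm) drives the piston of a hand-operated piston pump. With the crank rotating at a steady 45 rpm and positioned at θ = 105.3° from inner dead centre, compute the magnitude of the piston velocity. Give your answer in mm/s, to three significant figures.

ω = 2π·45/60 = 4.712 rad/s
For an in-line slider-crank, x = r cosθ + √(L² − r² sin²θ), so v = −rω sinθ·[1 + r cosθ/√(L² − r² sin²θ)].
With r = 0.0621 m, L = 0.1904 m, θ = 105.3°: √(L² − r² sin²θ) = 0.18073 m.
v = −0.0621·4.712·0.96456·[1 + 0.0621·-0.26387/0.18073] = -0.25668 m/s.
|v| = 0.25668 m/s = 256.68 mm/s.

257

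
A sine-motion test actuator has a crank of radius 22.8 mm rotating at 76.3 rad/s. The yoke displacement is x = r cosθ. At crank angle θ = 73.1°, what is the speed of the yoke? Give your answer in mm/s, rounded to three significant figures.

1660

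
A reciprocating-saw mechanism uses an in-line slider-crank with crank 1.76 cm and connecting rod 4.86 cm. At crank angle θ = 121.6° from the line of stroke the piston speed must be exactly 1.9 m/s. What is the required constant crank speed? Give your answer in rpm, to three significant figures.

For an in-line slider-crank, |v_piston| = rω|sinθ|·[1 + r cosθ/√(L² − r² sin²θ)].
With r = 0.0176 m, L = 0.0486 m, θ = 121.6°: the bracketed kinematic factor |dx/dθ| = 0.012 m.
ω = v/|dx/dθ| = 1.9/0.012 = 158.33 rad/s.
N = 60ω/(2π) = 1512 rpm.

1510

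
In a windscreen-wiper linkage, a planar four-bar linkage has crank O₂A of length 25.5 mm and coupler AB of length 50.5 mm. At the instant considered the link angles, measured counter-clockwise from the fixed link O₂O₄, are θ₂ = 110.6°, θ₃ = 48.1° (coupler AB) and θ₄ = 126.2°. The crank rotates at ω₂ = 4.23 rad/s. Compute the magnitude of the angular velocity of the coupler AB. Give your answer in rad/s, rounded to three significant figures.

0.587

ω₂ = 4.23 rad/s
Differentiating the loop-closure r₂e^{iθ₂}+r₃e^{iθ₃}=r₁+r₄e^{iθ₄} gives r₂ω₂e^{iθ₂}+r₃ω₃e^{iθ₃}=r₄ω₄e^{iθ₄}.
Eliminating the other unknown: ω₃ = r₂ω₂ sin(θ₄−θ₂) / [r₃ sin(θ₃−θ₄)].
Numerator sine = +0.26892; denominator sine = -0.97851.
Result = 0.0255·4.23·(+0.26892) / (0.0505·(-0.97851)) = -0.58701 rad/s; magnitude 0.58701 rad/s.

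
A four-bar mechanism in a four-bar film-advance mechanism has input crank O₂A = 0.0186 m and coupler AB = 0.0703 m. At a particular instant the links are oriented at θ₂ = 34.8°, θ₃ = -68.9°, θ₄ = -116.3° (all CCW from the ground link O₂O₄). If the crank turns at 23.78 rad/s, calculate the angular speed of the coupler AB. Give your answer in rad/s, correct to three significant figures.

4.13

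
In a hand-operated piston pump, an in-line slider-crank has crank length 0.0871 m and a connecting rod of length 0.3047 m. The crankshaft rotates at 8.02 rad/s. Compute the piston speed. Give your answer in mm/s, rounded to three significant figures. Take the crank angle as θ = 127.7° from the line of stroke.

454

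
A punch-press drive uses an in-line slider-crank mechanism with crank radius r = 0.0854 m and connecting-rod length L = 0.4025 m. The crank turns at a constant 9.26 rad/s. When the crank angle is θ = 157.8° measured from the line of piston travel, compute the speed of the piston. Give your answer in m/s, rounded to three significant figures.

0.240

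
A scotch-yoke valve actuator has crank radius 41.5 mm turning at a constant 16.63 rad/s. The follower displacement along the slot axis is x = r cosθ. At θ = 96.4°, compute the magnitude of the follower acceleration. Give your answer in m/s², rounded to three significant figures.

1.28

ω = 16.63 rad/s
x = r cosθ ⇒ ẍ = −rω² cosθ (ω constant).
|a| = rω²|cosθ| = 0.0415·(16.63)²·|cos 96.4°| = 1.2793 m/s².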